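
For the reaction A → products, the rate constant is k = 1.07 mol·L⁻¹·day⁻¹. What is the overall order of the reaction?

zeroth order (0)

Step 1: The units of k for an nth-order reaction are (concentration)^(1-n)·(time)⁻¹.
Step 2: Here k has units mol·L⁻¹·day⁻¹, so the concentration exponent is 1.
Step 3: 1 - n = 1 ⇒ n = 0. The reaction is zeroth order.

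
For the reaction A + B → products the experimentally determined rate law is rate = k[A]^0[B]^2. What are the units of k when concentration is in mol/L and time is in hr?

(mol/L)⁻¹·hr⁻¹

Step 1: Overall order = 0 + 2 = 2.
Step 2: rate has units mol/L·hr⁻¹; [A]^0[B]^2 has units (mol/L)^2.
Step 3: k = rate/([A]^0[B]^2), so units of k = (mol/L)^(1-2)·hr⁻¹ = (mol/L)⁻¹·hr⁻¹.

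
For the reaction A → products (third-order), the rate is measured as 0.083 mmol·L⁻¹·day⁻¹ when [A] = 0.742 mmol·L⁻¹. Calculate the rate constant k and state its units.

0.2032 (mmol·L⁻¹)⁻²·day⁻¹

Step 1: rate = k[A]^3, so k = rate / [A]^3.
Step 2: k = 0.083 / (0.742)^3 = 0.083 / 0.4085.
Step 3: k = 0.2032 (mmol·L⁻¹)⁻²·day⁻¹.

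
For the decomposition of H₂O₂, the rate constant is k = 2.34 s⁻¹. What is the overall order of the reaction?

first order (1)

Step 1: The units of k for an nth-order reaction are (concentration)^(1-n)·(time)⁻¹.
Step 2: Here k has units s⁻¹, so the concentration exponent is 0.
Step 3: 1 - n = 0 ⇒ n = 1. The reaction is first order.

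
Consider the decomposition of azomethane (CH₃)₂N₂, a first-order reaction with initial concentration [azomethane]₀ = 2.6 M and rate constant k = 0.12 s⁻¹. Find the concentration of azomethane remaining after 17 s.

0.3381 M

Step 1: For a first-order reaction: [azomethane] = [azomethane]₀ × e^(-kt)
Step 2: [azomethane] = 2.6 × e^(-0.12 × 17)
Step 3: [azomethane] = 2.6 × e^(-2.04)
Step 4: [azomethane] = 2.6 × 0.130029 = 0.3381 M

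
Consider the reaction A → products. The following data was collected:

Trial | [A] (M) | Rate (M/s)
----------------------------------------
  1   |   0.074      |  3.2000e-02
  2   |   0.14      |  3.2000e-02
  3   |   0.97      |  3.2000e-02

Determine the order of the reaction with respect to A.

zeroth order (0)

Step 1: Compare trials - when concentration changes, rate stays constant.
Step 2: rate₂/rate₁ = 3.2000e-02/3.2000e-02 = 1
Step 3: [A]₂/[A]₁ = 0.14/0.074 = 1.892
Step 4: Since rate ratio ≈ (conc ratio)^0, the reaction is zeroth order.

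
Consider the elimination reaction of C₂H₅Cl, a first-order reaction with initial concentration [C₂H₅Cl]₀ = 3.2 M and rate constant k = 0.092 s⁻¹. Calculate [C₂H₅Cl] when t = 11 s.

1.163 M

Step 1: For a first-order reaction: [C₂H₅Cl] = [C₂H₅Cl]₀ × e^(-kt)
Step 2: [C₂H₅Cl] = 3.2 × e^(-0.092 × 11)
Step 3: [C₂H₅Cl] = 3.2 × e^(-1.012)
Step 4: [C₂H₅Cl] = 3.2 × 0.363491 = 1.163 M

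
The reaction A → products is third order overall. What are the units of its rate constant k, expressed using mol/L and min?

(mol/L)⁻²·min⁻¹

Step 1: For overall order n, rate = k × (concentration)^n.
Step 2: Rate has units mol/L·min⁻¹; concentration term has units (mol/L)^3.
Step 3: k = rate / (concentration)^n, so units of k = (mol/L)^(1-3)·min⁻¹ = (mol/L)⁻²·min⁻¹.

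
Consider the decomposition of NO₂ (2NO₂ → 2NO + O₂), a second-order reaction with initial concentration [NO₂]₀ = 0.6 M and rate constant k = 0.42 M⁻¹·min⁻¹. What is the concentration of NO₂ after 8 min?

0.1989 M

Step 1: For a second-order reaction: 1/[NO₂] = 1/[NO₂]₀ + kt
Step 2: 1/[NO₂] = 1/0.6 + 0.42 × 8
Step 3: 1/[NO₂] = 1.667 + 3.36 = 5.027
Step 4: [NO₂] = 1/5.027 = 0.1989 M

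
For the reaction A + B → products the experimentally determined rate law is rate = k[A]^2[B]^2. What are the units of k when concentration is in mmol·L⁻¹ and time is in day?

(mmol·L⁻¹)⁻³·day⁻¹

Step 1: Overall order = 2 + 2 = 4.
Step 2: rate has units mmol·L⁻¹·day⁻¹; [A]^2[B]^2 has units (mmol·L⁻¹)^4.
Step 3: k = rate/([A]^2[B]^2), so units of k = (mmol·L⁻¹)^(1-4)·day⁻¹ = (mmol·L⁻¹)⁻³·day⁻¹.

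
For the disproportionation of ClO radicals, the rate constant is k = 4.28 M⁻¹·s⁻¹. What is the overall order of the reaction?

second order (2)

Step 1: The units of k for an nth-order reaction are (concentration)^(1-n)·(time)⁻¹.
Step 2: Here k has units M⁻¹·s⁻¹, so the concentration exponent is -1.
Step 3: 1 - n = -1 ⇒ n = 2. The reaction is second order.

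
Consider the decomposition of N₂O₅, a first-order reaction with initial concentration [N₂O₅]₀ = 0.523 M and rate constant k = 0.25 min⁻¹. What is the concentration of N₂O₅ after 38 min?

3.915e-05 M

Step 1: For a first-order reaction: [N₂O₅] = [N₂O₅]₀ × e^(-kt)
Step 2: [N₂O₅] = 0.523 × e^(-0.25 × 38)
Step 3: [N₂O₅] = 0.523 × e^(-9.5)
Step 4: [N₂O₅] = 0.523 × 7.48518e-05 = 3.915e-05 M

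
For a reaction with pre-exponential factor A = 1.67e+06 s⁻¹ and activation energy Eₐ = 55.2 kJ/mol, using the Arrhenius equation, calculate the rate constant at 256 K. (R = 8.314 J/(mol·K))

9.10e-06 s⁻¹

Step 1: Use the Arrhenius equation: k = A × exp(-Eₐ/RT)
Step 2: Convert Eₐ to J/mol: 55.2 kJ/mol = 55200 J/mol
Step 3: Calculate the exponent: -Eₐ/(RT) = -55200/(8.314 × 256) = -25.93517
Step 4: k = 1.67e+06 × exp(-25.93517)
Step 5: k = 1.67e+06 × 5.45128e-12 = 9.1036e-06 s⁻¹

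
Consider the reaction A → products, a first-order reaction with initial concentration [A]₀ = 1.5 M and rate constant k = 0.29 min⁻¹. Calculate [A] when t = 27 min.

0.0005964 M

Step 1: For a first-order reaction: [A] = [A]₀ × e^(-kt)
Step 2: [A] = 1.5 × e^(-0.29 × 27)
Step 3: [A] = 1.5 × e^(-7.83)
Step 4: [A] = 1.5 × 0.000397625 = 0.0005964 M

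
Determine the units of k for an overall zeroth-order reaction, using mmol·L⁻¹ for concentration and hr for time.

mmol·L⁻¹·hr⁻¹

Step 1: For overall order n, rate = k × (concentration)^n.
Step 2: Rate has units mmol·L⁻¹·hr⁻¹; concentration term has units (mmol·L⁻¹)^0.
Step 3: k = rate / (concentration)^n, so units of k = (mmol·L⁻¹)^(1-0)·hr⁻¹ = mmol·L⁻¹·hr⁻¹.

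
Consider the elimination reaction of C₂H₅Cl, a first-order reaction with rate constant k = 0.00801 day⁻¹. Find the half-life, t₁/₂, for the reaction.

86.54 day

Step 1: For a first-order reaction, t₁/₂ = ln(2)/k
Step 2: t₁/₂ = ln(2)/0.00801
Step 3: t₁/₂ = 0.6931/0.00801 = 86.54 day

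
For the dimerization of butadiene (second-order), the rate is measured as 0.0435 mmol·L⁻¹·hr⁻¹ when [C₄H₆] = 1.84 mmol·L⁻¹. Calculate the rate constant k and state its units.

0.01285 (mmol·L⁻¹)⁻¹·hr⁻¹

Step 1: rate = k[C₄H₆]^2, so k = rate / [C₄H₆]^2.
Step 2: k = 0.0435 / (1.84)^2 = 0.0435 / 3.386.
Step 3: k = 0.01285 (mmol·L⁻¹)⁻¹·hr⁻¹.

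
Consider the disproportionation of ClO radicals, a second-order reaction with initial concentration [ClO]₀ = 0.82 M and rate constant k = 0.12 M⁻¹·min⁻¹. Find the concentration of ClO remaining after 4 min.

0.5884 M

Step 1: For a second-order reaction: 1/[ClO] = 1/[ClO]₀ + kt
Step 2: 1/[ClO] = 1/0.82 + 0.12 × 4
Step 3: 1/[ClO] = 1.22 + 0.48 = 1.7
Step 4: [ClO] = 1/1.7 = 0.5884 M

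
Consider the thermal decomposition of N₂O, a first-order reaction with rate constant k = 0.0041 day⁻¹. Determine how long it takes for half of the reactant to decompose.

169.1 day

Step 1: For a first-order reaction, t₁/₂ = ln(2)/k
Step 2: t₁/₂ = ln(2)/0.0041
Step 3: t₁/₂ = 0.6931/0.0041 = 169.1 day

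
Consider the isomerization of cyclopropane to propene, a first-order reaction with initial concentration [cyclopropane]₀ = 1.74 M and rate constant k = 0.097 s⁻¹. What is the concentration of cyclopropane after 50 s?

0.01362 M

Step 1: For a first-order reaction: [cyclopropane] = [cyclopropane]₀ × e^(-kt)
Step 2: [cyclopropane] = 1.74 × e^(-0.097 × 50)
Step 3: [cyclopropane] = 1.74 × e^(-4.85)
Step 4: [cyclopropane] = 1.74 × 0.00782838 = 0.01362 M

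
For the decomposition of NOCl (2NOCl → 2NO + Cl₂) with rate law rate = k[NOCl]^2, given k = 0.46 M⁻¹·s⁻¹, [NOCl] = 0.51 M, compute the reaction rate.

0.1196 M/s

Step 1: Identify the rate law: rate = k[NOCl]^2
Step 2: Substitute values: rate = 0.46 × (0.51)^2
Step 3: Calculate: rate = 0.46 × 0.2601 = 0.119646 M/s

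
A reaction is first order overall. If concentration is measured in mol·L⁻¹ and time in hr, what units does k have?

hr⁻¹

Step 1: For overall order n, rate = k × (concentration)^n.
Step 2: Rate has units mol·L⁻¹·hr⁻¹; concentration term has units (mol·L⁻¹)^1.
Step 3: k = rate / (concentration)^n, so units of k = (mol·L⁻¹)^(1-1)·hr⁻¹ = hr⁻¹.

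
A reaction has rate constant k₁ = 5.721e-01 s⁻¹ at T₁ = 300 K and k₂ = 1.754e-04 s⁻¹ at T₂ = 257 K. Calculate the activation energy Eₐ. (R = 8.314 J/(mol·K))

120.6 kJ/mol

Step 1: Use the two-temperature Arrhenius form: ln(k₂/k₁) = -Eₐ/R × (1/T₂ - 1/T₁)
Step 2: ln(k₂/k₁) = ln(1.754e-04/5.721e-01) = ln(0.00030659) = -8.09
Step 3: 1/T₂ - 1/T₁ = 1/257 - 1/300 = 5.577173e-04 K⁻¹
Step 4: Eₐ = -R × ln(k₂/k₁) / (1/T₂ - 1/T₁) = -8.314 × -8.09 / 5.577173e-04
Step 5: Eₐ = 1.2060e+05 J/mol = 120.6 kJ/mol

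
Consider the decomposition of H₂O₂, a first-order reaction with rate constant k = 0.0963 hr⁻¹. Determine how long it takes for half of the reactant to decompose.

7.198 hr

Step 1: For a first-order reaction, t₁/₂ = ln(2)/k
Step 2: t₁/₂ = ln(2)/0.0963
Step 3: t₁/₂ = 0.6931/0.0963 = 7.198 hr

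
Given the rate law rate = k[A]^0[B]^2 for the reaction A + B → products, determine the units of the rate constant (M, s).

M⁻¹·s⁻¹

Step 1: Overall order = 0 + 2 = 2.
Step 2: rate has units M·s⁻¹; [A]^0[B]^2 has units M^2.
Step 3: k = rate/([A]^0[B]^2), so units of k = M^(1-2)·s⁻¹ = M⁻¹·s⁻¹.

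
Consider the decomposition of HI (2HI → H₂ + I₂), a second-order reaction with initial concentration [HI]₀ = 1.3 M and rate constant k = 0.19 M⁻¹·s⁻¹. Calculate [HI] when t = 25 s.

0.1812 M

Step 1: For a second-order reaction: 1/[HI] = 1/[HI]₀ + kt
Step 2: 1/[HI] = 1/1.3 + 0.19 × 25
Step 3: 1/[HI] = 0.7692 + 4.75 = 5.519
Step 4: [HI] = 1/5.519 = 0.1812 M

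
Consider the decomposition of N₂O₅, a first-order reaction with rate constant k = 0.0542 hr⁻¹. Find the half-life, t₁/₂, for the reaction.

12.79 hr

Step 1: For a first-order reaction, t₁/₂ = ln(2)/k
Step 2: t₁/₂ = ln(2)/0.0542
Step 3: t₁/₂ = 0.6931/0.0542 = 12.79 hr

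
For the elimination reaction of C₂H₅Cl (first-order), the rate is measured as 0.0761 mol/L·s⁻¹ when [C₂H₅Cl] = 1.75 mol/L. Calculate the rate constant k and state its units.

0.04349 s⁻¹

Step 1: rate = k[C₂H₅Cl]^1, so k = rate / [C₂H₅Cl]^1.
Step 2: k = 0.0761 / (1.75)^1 = 0.0761 / 1.75.
Step 3: k = 0.04349 s⁻¹.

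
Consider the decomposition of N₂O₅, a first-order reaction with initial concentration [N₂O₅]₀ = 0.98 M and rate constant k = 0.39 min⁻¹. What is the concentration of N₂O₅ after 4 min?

0.2059 M

Step 1: For a first-order reaction: [N₂O₅] = [N₂O₅]₀ × e^(-kt)
Step 2: [N₂O₅] = 0.98 × e^(-0.39 × 4)
Step 3: [N₂O₅] = 0.98 × e^(-1.56)
Step 4: [N₂O₅] = 0.98 × 0.210136 = 0.2059 M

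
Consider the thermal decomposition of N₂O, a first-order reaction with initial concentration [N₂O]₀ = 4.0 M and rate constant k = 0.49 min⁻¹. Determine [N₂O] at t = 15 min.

0.00257 M

Step 1: For a first-order reaction: [N₂O] = [N₂O]₀ × e^(-kt)
Step 2: [N₂O] = 4.0 × e^(-0.49 × 15)
Step 3: [N₂O] = 4.0 × e^(-7.35)
Step 4: [N₂O] = 4.0 × 0.000642592 = 0.00257 M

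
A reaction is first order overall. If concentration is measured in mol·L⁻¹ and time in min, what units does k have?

min⁻¹

Step 1: For overall order n, rate = k × (concentration)^n.
Step 2: Rate has units mol·L⁻¹·min⁻¹; concentration term has units (mol·L⁻¹)^1.
Step 3: k = rate / (concentration)^n, so units of k = (mol·L⁻¹)^(1-1)·min⁻¹ = min⁻¹.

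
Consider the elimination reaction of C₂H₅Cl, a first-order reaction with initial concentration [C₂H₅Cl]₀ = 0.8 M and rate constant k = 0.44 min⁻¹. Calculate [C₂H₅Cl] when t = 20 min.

0.0001206 M

Step 1: For a first-order reaction: [C₂H₅Cl] = [C₂H₅Cl]₀ × e^(-kt)
Step 2: [C₂H₅Cl] = 0.8 × e^(-0.44 × 20)
Step 3: [C₂H₅Cl] = 0.8 × e^(-8.8)
Step 4: [C₂H₅Cl] = 0.8 × 0.000150733 = 0.0001206 M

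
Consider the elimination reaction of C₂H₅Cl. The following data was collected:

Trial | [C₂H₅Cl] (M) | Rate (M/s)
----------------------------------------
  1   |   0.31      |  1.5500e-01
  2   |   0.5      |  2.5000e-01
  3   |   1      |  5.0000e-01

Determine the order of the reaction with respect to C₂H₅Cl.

first order (1)

Step 1: Compare trials to find order n where rate₂/rate₁ = ([C₂H₅Cl]₂/[C₂H₅Cl]₁)^n
Step 2: rate₂/rate₁ = 2.5000e-01/1.5500e-01 = 1.613
Step 3: [C₂H₅Cl]₂/[C₂H₅Cl]₁ = 0.5/0.31 = 1.613
Step 4: n = ln(1.613)/ln(1.613) = 1.00 ≈ 1
Step 5: The reaction is first order in C₂H₅Cl.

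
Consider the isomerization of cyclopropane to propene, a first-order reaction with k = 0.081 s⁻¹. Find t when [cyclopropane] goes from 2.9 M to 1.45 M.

8.557 s

Step 1: For first-order: t = ln([cyclopropane]₀/[cyclopropane])/k
Step 2: t = ln(2.9/1.45)/0.081
Step 3: t = ln(2)/0.081
Step 4: t = 0.6931/0.081 = 8.557 s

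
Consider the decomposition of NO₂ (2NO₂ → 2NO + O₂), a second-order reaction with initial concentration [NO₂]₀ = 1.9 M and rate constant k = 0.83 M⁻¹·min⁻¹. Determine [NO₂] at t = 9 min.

0.1251 M

Step 1: For a second-order reaction: 1/[NO₂] = 1/[NO₂]₀ + kt
Step 2: 1/[NO₂] = 1/1.9 + 0.83 × 9
Step 3: 1/[NO₂] = 0.5263 + 7.47 = 7.996
Step 4: [NO₂] = 1/7.996 = 0.1251 M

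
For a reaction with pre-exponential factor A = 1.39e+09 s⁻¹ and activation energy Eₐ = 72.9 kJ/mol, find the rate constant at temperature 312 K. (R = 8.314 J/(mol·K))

8.66e-04 s⁻¹

Step 1: Use the Arrhenius equation: k = A × exp(-Eₐ/RT)
Step 2: Convert Eₐ to J/mol: 72.9 kJ/mol = 72900 J/mol
Step 3: Calculate the exponent: -Eₐ/(RT) = -72900/(8.314 × 312) = -28.10366
Step 4: k = 1.39e+09 × exp(-28.10366)
Step 5: k = 1.39e+09 × 6.23355e-13 = 8.6646e-04 s⁻¹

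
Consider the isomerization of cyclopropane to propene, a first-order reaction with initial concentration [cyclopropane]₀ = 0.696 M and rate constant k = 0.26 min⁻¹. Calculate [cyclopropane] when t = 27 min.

0.0006221 M

Step 1: For a first-order reaction: [cyclopropane] = [cyclopropane]₀ × e^(-kt)
Step 2: [cyclopropane] = 0.696 × e^(-0.26 × 27)
Step 3: [cyclopropane] = 0.696 × e^(-7.02)
Step 4: [cyclopropane] = 0.696 × 0.000893825 = 0.0006221 M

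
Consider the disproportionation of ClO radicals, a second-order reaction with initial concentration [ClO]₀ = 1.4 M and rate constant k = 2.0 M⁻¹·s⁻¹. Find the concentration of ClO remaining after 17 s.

0.02881 M

Step 1: For a second-order reaction: 1/[ClO] = 1/[ClO]₀ + kt
Step 2: 1/[ClO] = 1/1.4 + 2.0 × 17
Step 3: 1/[ClO] = 0.7143 + 34 = 34.71
Step 4: [ClO] = 1/34.71 = 0.02881 M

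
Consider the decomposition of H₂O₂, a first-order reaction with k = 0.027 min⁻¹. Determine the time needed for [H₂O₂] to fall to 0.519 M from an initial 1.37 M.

35.95 min

Step 1: For first-order: t = ln([H₂O₂]₀/[H₂O₂])/k
Step 2: t = ln(1.37/0.519)/0.027
Step 3: t = ln(2.64)/0.027
Step 4: t = 0.9707/0.027 = 35.95 min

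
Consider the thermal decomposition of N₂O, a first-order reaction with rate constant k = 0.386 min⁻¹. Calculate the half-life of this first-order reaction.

1.796 min

Step 1: For a first-order reaction, t₁/₂ = ln(2)/k
Step 2: t₁/₂ = ln(2)/0.386
Step 3: t₁/₂ = 0.6931/0.386 = 1.796 min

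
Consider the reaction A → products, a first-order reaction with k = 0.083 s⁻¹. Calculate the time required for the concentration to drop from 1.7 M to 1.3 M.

3.232 s

Step 1: For first-order: t = ln([A]₀/[A])/k
Step 2: t = ln(1.7/1.3)/0.083
Step 3: t = ln(1.308)/0.083
Step 4: t = 0.2683/0.083 = 3.232 s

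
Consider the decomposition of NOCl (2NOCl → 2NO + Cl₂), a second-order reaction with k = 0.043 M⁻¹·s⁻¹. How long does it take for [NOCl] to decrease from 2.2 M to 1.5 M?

4.933 s

Step 1: For second-order: t = (1/[NOCl] - 1/[NOCl]₀)/k
Step 2: t = (1/1.5 - 1/2.2)/0.043
Step 3: t = (0.6667 - 0.4545)/0.043
Step 4: t = 0.2121/0.043 = 4.933 s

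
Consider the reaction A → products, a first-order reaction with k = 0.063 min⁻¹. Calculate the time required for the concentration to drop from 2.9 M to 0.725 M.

22 min

Step 1: For first-order: t = ln([A]₀/[A])/k
Step 2: t = ln(2.9/0.725)/0.063
Step 3: t = ln(4)/0.063
Step 4: t = 1.386/0.063 = 22 min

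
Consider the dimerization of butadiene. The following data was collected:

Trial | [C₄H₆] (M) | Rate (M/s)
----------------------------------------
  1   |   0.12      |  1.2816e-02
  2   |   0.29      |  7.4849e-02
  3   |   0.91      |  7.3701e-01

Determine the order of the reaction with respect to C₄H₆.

second order (2)

Step 1: Compare trials to find order n where rate₂/rate₁ = ([C₄H₆]₂/[C₄H₆]₁)^n
Step 2: rate₂/rate₁ = 7.4849e-02/1.2816e-02 = 5.84
Step 3: [C₄H₆]₂/[C₄H₆]₁ = 0.29/0.12 = 2.417
Step 4: n = ln(5.84)/ln(2.417) = 2.00 ≈ 2
Step 5: The reaction is second order in C₄H₆.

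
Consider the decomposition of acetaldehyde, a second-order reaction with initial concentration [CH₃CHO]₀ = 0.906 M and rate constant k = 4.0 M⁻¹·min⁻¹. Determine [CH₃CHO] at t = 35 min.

0.007087 M

Step 1: For a second-order reaction: 1/[CH₃CHO] = 1/[CH₃CHO]₀ + kt
Step 2: 1/[CH₃CHO] = 1/0.906 + 4.0 × 35
Step 3: 1/[CH₃CHO] = 1.104 + 140 = 141.1
Step 4: [CH₃CHO] = 1/141.1 = 0.007087 M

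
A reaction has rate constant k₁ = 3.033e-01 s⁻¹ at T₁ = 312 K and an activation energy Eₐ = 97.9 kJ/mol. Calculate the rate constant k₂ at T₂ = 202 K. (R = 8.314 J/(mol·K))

3.599e-10 s⁻¹

Step 1: Use the two-temperature Arrhenius form: ln(k₂/k₁) = -Eₐ/R × (1/T₂ - 1/T₁)
Step 2: Convert Eₐ to J/mol: 97.9 kJ/mol = 97900 J/mol
Step 3: 1/T₂ - 1/T₁ = 1/202 - 1/312 = 1.745367e-03 K⁻¹
Step 4: ln(k₂/k₁) = -97900/8.314 × 1.745367e-03 = -20.55225
Step 5: k₂ = k₁ × exp(-20.55225) = 3.033e-01 × 1.18651e-09 = 3.599e-10 s⁻¹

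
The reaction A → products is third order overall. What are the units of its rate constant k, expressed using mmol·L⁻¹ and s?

(mmol·L⁻¹)⁻²·s⁻¹

Step 1: For overall order n, rate = k × (concentration)^n.
Step 2: Rate has units mmol·L⁻¹·s⁻¹; concentration term has units (mmol·L⁻¹)^3.
Step 3: k = rate / (concentration)^n, so units of k = (mmol·L⁻¹)^(1-3)·s⁻¹ = (mmol·L⁻¹)⁻²·s⁻¹.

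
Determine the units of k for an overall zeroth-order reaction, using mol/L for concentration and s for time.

mol/L·s⁻¹

Step 1: For overall order n, rate = k × (concentration)^n.
Step 2: Rate has units mol/L·s⁻¹; concentration term has units (mol/L)^0.
Step 3: k = rate / (concentration)^n, so units of k = (mol/L)^(1-0)·s⁻¹ = mol/L·s⁻¹.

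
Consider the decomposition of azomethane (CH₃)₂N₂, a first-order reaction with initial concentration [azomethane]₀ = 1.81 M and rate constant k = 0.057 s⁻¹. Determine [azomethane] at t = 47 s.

0.1242 M

Step 1: For a first-order reaction: [azomethane] = [azomethane]₀ × e^(-kt)
Step 2: [azomethane] = 1.81 × e^(-0.057 × 47)
Step 3: [azomethane] = 1.81 × e^(-2.679)
Step 4: [azomethane] = 1.81 × 0.0686318 = 0.1242 M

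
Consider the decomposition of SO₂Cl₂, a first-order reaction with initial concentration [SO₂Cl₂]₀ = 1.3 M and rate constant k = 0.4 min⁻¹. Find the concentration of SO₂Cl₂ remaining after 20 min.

0.0004361 M

Step 1: For a first-order reaction: [SO₂Cl₂] = [SO₂Cl₂]₀ × e^(-kt)
Step 2: [SO₂Cl₂] = 1.3 × e^(-0.4 × 20)
Step 3: [SO₂Cl₂] = 1.3 × e^(-8)
Step 4: [SO₂Cl₂] = 1.3 × 0.000335463 = 0.0004361 M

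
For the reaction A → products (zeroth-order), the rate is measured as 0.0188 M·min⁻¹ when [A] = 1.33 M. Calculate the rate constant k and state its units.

0.0188 M·min⁻¹

Step 1: For a zeroth-order reaction, rate = k (independent of concentration).
Step 2: k = rate = 0.0188 M·min⁻¹.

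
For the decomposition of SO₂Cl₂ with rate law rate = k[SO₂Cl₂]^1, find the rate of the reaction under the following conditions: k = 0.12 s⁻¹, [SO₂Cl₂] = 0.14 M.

0.0168 M/s

Step 1: Identify the rate law: rate = k[SO₂Cl₂]^1
Step 2: Substitute values: rate = 0.12 × (0.14)^1
Step 3: Calculate: rate = 0.12 × 0.14 = 0.0168 M/s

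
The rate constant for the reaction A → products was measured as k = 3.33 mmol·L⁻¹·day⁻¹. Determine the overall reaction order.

zeroth order (0)

Step 1: The units of k for an nth-order reaction are (concentration)^(1-n)·(time)⁻¹.
Step 2: Here k has units mmol·L⁻¹·day⁻¹, so the concentration exponent is 1.
Step 3: 1 - n = 1 ⇒ n = 0. The reaction is zeroth order.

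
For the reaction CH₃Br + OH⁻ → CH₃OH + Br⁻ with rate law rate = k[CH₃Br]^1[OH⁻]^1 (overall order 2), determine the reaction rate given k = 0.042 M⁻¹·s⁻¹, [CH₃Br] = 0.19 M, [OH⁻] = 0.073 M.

0.0005825 M/s

Step 1: The rate law is rate = k[CH₃Br]^1[OH⁻]^1, overall order = 1+1 = 2
Step 2: Substitute values: rate = 0.042 × (0.19)^1 × (0.073)^1
Step 3: rate = 0.042 × 0.19 × 0.073 = 0.00058254 M/s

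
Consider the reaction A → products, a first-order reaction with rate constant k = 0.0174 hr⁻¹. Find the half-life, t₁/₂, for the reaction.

39.84 hr

Step 1: For a first-order reaction, t₁/₂ = ln(2)/k
Step 2: t₁/₂ = ln(2)/0.0174
Step 3: t₁/₂ = 0.6931/0.0174 = 39.84 hr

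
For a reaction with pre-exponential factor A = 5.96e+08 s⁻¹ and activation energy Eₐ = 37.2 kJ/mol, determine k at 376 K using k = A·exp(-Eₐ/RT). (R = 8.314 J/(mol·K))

4.05e+03 s⁻¹

Step 1: Use the Arrhenius equation: k = A × exp(-Eₐ/RT)
Step 2: Convert Eₐ to J/mol: 37.2 kJ/mol = 37200 J/mol
Step 3: Calculate the exponent: -Eₐ/(RT) = -37200/(8.314 × 376) = -11.89995
Step 4: k = 5.96e+08 × exp(-11.89995)
Step 5: k = 5.96e+08 × 6.79074e-06 = 4.0473e+03 s⁻¹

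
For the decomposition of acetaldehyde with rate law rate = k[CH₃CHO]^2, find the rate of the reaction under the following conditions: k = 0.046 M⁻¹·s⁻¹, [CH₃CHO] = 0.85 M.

0.03323 M/s

Step 1: Identify the rate law: rate = k[CH₃CHO]^2
Step 2: Substitute values: rate = 0.046 × (0.85)^2
Step 3: Calculate: rate = 0.046 × 0.7225 = 0.033235 M/s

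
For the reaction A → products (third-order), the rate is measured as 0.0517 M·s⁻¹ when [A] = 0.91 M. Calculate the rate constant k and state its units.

0.06861 M⁻²·s⁻¹

Step 1: rate = k[A]^3, so k = rate / [A]^3.
Step 2: k = 0.0517 / (0.91)^3 = 0.0517 / 0.7536.
Step 3: k = 0.06861 M⁻²·s⁻¹.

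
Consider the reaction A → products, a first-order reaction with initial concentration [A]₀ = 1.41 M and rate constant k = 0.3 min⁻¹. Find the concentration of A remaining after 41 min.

6.418e-06 M

Step 1: For a first-order reaction: [A] = [A]₀ × e^(-kt)
Step 2: [A] = 1.41 × e^(-0.3 × 41)
Step 3: [A] = 1.41 × e^(-12.3)
Step 4: [A] = 1.41 × 4.55174e-06 = 6.418e-06 M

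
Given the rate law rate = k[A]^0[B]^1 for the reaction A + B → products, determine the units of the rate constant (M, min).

min⁻¹

Step 1: Overall order = 0 + 1 = 1.
Step 2: rate has units M·min⁻¹; [A]^0[B]^1 has units M^1.
Step 3: k = rate/([A]^0[B]^1), so units of k = M^(1-1)·min⁻¹ = min⁻¹.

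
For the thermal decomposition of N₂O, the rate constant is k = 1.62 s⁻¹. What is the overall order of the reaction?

first order (1)

Step 1: The units of k for an nth-order reaction are (concentration)^(1-n)·(time)⁻¹.
Step 2: Here k has units s⁻¹, so the concentration exponent is 0.
Step 3: 1 - n = 0 ⇒ n = 1. The reaction is first order.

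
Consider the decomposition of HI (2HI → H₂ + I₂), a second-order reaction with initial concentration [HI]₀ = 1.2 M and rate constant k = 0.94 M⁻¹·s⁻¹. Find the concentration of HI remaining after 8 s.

0.1197 M

Step 1: For a second-order reaction: 1/[HI] = 1/[HI]₀ + kt
Step 2: 1/[HI] = 1/1.2 + 0.94 × 8
Step 3: 1/[HI] = 0.8333 + 7.52 = 8.353
Step 4: [HI] = 1/8.353 = 0.1197 M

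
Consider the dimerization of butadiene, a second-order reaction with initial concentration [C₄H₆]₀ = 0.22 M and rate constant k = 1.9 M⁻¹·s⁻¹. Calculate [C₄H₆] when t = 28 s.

0.01732 M

Step 1: For a second-order reaction: 1/[C₄H₆] = 1/[C₄H₆]₀ + kt
Step 2: 1/[C₄H₆] = 1/0.22 + 1.9 × 28
Step 3: 1/[C₄H₆] = 4.545 + 53.2 = 57.75
Step 4: [C₄H₆] = 1/57.75 = 0.01732 M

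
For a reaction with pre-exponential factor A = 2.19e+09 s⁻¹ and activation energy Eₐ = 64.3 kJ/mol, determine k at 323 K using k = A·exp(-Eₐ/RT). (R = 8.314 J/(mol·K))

8.74e-02 s⁻¹

Step 1: Use the Arrhenius equation: k = A × exp(-Eₐ/RT)
Step 2: Convert Eₐ to J/mol: 64.3 kJ/mol = 64300 J/mol
Step 3: Calculate the exponent: -Eₐ/(RT) = -64300/(8.314 × 323) = -23.94410
Step 4: k = 2.19e+09 × exp(-23.94410)
Step 5: k = 2.19e+09 × 3.99217e-11 = 8.7429e-02 s⁻¹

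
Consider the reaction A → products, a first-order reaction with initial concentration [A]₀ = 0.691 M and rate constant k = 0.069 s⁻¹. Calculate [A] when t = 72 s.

0.004807 M

Step 1: For a first-order reaction: [A] = [A]₀ × e^(-kt)
Step 2: [A] = 0.691 × e^(-0.069 × 72)
Step 3: [A] = 0.691 × e^(-4.968)
Step 4: [A] = 0.691 × 0.00695705 = 0.004807 M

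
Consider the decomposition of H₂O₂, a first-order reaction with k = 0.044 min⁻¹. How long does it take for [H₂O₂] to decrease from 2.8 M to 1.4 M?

15.75 min

Step 1: For first-order: t = ln([H₂O₂]₀/[H₂O₂])/k
Step 2: t = ln(2.8/1.4)/0.044
Step 3: t = ln(2)/0.044
Step 4: t = 0.6931/0.044 = 15.75 min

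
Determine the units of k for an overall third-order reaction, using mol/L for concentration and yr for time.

(mol/L)⁻²·yr⁻¹

Step 1: For overall order n, rate = k × (concentration)^n.
Step 2: Rate has units mol/L·yr⁻¹; concentration term has units (mol/L)^3.
Step 3: k = rate / (concentration)^n, so units of k = (mol/L)^(1-3)·yr⁻¹ = (mol/L)⁻²·yr⁻¹.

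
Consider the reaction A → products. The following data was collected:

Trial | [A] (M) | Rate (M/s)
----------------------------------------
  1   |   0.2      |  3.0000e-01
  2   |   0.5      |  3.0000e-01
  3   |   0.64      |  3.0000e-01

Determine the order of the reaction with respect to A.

zeroth order (0)

Step 1: Compare trials - when concentration changes, rate stays constant.
Step 2: rate₂/rate₁ = 3.0000e-01/3.0000e-01 = 1
Step 3: [A]₂/[A]₁ = 0.5/0.2 = 2.5
Step 4: Since rate ratio ≈ (conc ratio)^0, the reaction is zeroth order.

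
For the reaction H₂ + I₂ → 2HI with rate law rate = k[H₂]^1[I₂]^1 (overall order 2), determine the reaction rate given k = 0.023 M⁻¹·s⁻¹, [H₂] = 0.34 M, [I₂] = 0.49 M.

0.003832 M/s

Step 1: The rate law is rate = k[H₂]^1[I₂]^1, overall order = 1+1 = 2
Step 2: Substitute values: rate = 0.023 × (0.34)^1 × (0.49)^1
Step 3: rate = 0.023 × 0.34 × 0.49 = 0.0038318 M/s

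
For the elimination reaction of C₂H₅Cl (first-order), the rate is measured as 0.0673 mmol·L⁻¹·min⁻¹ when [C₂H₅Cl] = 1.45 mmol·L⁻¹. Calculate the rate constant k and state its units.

0.04641 min⁻¹

Step 1: rate = k[C₂H₅Cl]^1, so k = rate / [C₂H₅Cl]^1.
Step 2: k = 0.0673 / (1.45)^1 = 0.0673 / 1.45.
Step 3: k = 0.04641 min⁻¹.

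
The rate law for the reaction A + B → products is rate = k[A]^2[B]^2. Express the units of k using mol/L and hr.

(mol/L)⁻³·hr⁻¹

Step 1: Overall order = 2 + 2 = 4.
Step 2: rate has units mol/L·hr⁻¹; [A]^2[B]^2 has units (mol/L)^4.
Step 3: k = rate/([A]^2[B]^2), so units of k = (mol/L)^(1-4)·hr⁻¹ = (mol/L)⁻³·hr⁻¹.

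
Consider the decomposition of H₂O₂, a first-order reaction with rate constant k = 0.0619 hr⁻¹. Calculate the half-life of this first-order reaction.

11.2 hr

Step 1: For a first-order reaction, t₁/₂ = ln(2)/k
Step 2: t₁/₂ = ln(2)/0.0619
Step 3: t₁/₂ = 0.6931/0.0619 = 11.2 hr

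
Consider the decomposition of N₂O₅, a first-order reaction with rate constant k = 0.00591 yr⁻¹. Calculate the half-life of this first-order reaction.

117.3 yr

Step 1: For a first-order reaction, t₁/₂ = ln(2)/k
Step 2: t₁/₂ = ln(2)/0.00591
Step 3: t₁/₂ = 0.6931/0.00591 = 117.3 yr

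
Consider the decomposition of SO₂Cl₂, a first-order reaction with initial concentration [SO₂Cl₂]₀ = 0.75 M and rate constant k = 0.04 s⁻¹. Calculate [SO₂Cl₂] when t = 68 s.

0.04941 M

Step 1: For a first-order reaction: [SO₂Cl₂] = [SO₂Cl₂]₀ × e^(-kt)
Step 2: [SO₂Cl₂] = 0.75 × e^(-0.04 × 68)
Step 3: [SO₂Cl₂] = 0.75 × e^(-2.72)
Step 4: [SO₂Cl₂] = 0.75 × 0.0658748 = 0.04941 M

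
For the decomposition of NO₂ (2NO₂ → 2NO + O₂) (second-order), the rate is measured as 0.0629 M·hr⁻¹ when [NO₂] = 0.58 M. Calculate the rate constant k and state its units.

0.187 M⁻¹·hr⁻¹

Step 1: rate = k[NO₂]^2, so k = rate / [NO₂]^2.
Step 2: k = 0.0629 / (0.58)^2 = 0.0629 / 0.3364.
Step 3: k = 0.187 M⁻¹·hr⁻¹.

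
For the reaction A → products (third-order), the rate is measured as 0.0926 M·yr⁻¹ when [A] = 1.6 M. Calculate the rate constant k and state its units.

0.02261 M⁻²·yr⁻¹

Step 1: rate = k[A]^3, so k = rate / [A]^3.
Step 2: k = 0.0926 / (1.6)^3 = 0.0926 / 4.096.
Step 3: k = 0.02261 M⁻²·yr⁻¹.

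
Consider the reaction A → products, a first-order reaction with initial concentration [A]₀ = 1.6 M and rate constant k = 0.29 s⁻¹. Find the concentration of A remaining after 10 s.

0.08804 M

Step 1: For a first-order reaction: [A] = [A]₀ × e^(-kt)
Step 2: [A] = 1.6 × e^(-0.29 × 10)
Step 3: [A] = 1.6 × e^(-2.9)
Step 4: [A] = 1.6 × 0.0550232 = 0.08804 M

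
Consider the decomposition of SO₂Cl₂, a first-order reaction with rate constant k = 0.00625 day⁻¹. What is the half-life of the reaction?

110.9 day

Step 1: For a first-order reaction, t₁/₂ = ln(2)/k
Step 2: t₁/₂ = ln(2)/0.00625
Step 3: t₁/₂ = 0.6931/0.00625 = 110.9 day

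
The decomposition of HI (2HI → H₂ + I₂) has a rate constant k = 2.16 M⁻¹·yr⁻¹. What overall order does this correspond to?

second order (2)

Step 1: The units of k for an nth-order reaction are (concentration)^(1-n)·(time)⁻¹.
Step 2: Here k has units M⁻¹·yr⁻¹, so the concentration exponent is -1.
Step 3: 1 - n = -1 ⇒ n = 2. The reaction is second order.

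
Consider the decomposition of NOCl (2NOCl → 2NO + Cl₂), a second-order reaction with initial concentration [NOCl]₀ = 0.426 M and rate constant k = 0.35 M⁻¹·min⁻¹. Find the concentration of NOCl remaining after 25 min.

0.09011 M

Step 1: For a second-order reaction: 1/[NOCl] = 1/[NOCl]₀ + kt
Step 2: 1/[NOCl] = 1/0.426 + 0.35 × 25
Step 3: 1/[NOCl] = 2.347 + 8.75 = 11.1
Step 4: [NOCl] = 1/11.1 = 0.09011 M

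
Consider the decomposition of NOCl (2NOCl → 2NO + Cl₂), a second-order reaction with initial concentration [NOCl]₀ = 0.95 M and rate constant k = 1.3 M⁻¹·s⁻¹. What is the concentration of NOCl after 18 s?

0.0409 M

Step 1: For a second-order reaction: 1/[NOCl] = 1/[NOCl]₀ + kt
Step 2: 1/[NOCl] = 1/0.95 + 1.3 × 18
Step 3: 1/[NOCl] = 1.053 + 23.4 = 24.45
Step 4: [NOCl] = 1/24.45 = 0.0409 M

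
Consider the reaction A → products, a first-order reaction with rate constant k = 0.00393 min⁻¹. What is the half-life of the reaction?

176.4 min

Step 1: For a first-order reaction, t₁/₂ = ln(2)/k
Step 2: t₁/₂ = ln(2)/0.00393
Step 3: t₁/₂ = 0.6931/0.00393 = 176.4 min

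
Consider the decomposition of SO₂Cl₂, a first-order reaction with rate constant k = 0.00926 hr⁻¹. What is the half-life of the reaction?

74.85 hr

Step 1: For a first-order reaction, t₁/₂ = ln(2)/k
Step 2: t₁/₂ = ln(2)/0.00926
Step 3: t₁/₂ = 0.6931/0.00926 = 74.85 hr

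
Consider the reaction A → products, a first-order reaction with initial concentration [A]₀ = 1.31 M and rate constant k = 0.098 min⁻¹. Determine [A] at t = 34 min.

0.0468 M

Step 1: For a first-order reaction: [A] = [A]₀ × e^(-kt)
Step 2: [A] = 1.31 × e^(-0.098 × 34)
Step 3: [A] = 1.31 × e^(-3.332)
Step 4: [A] = 1.31 × 0.0357216 = 0.0468 M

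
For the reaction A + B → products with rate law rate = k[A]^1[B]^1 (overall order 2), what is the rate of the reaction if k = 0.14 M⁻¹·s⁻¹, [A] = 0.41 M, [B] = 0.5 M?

0.0287 M/s

Step 1: The rate law is rate = k[A]^1[B]^1, overall order = 1+1 = 2
Step 2: Substitute values: rate = 0.14 × (0.41)^1 × (0.5)^1
Step 3: rate = 0.14 × 0.41 × 0.5 = 0.0287 M/s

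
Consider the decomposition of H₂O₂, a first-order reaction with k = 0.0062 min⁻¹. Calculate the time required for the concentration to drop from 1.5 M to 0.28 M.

270.7 min

Step 1: For first-order: t = ln([H₂O₂]₀/[H₂O₂])/k
Step 2: t = ln(1.5/0.28)/0.0062
Step 3: t = ln(5.357)/0.0062
Step 4: t = 1.678/0.0062 = 270.7 min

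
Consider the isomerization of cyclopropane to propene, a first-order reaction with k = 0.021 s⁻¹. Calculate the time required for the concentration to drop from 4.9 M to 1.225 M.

66.01 s

Step 1: For first-order: t = ln([cyclopropane]₀/[cyclopropane])/k
Step 2: t = ln(4.9/1.225)/0.021
Step 3: t = ln(4)/0.021
Step 4: t = 1.386/0.021 = 66.01 s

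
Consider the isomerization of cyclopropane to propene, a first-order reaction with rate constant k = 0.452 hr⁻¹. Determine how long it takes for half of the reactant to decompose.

1.534 hr

Step 1: For a first-order reaction, t₁/₂ = ln(2)/k
Step 2: t₁/₂ = ln(2)/0.452
Step 3: t₁/₂ = 0.6931/0.452 = 1.534 hr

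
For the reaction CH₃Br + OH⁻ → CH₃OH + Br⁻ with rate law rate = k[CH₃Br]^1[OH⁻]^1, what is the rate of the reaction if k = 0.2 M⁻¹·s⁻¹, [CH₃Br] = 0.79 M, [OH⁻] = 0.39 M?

0.06162 M/s

Step 1: The rate law is rate = k[CH₃Br]^1[OH⁻]^1
Step 2: Substitute: rate = 0.2 × (0.79)^1 × (0.39)^1
Step 3: rate = 0.2 × 0.79 × 0.39 = 0.06162 M/s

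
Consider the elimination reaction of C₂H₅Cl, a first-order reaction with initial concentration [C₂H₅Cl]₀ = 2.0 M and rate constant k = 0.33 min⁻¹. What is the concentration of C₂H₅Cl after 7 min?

0.1985 M

Step 1: For a first-order reaction: [C₂H₅Cl] = [C₂H₅Cl]₀ × e^(-kt)
Step 2: [C₂H₅Cl] = 2.0 × e^(-0.33 × 7)
Step 3: [C₂H₅Cl] = 2.0 × e^(-2.31)
Step 4: [C₂H₅Cl] = 2.0 × 0.0992613 = 0.1985 M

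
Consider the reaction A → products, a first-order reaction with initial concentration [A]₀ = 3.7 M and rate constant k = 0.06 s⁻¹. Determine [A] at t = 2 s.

3.282 M

Step 1: For a first-order reaction: [A] = [A]₀ × e^(-kt)
Step 2: [A] = 3.7 × e^(-0.06 × 2)
Step 3: [A] = 3.7 × e^(-0.12)
Step 4: [A] = 3.7 × 0.88692 = 3.282 M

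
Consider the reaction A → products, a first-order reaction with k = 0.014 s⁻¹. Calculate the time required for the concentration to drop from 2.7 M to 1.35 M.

49.51 s

Step 1: For first-order: t = ln([A]₀/[A])/k
Step 2: t = ln(2.7/1.35)/0.014
Step 3: t = ln(2)/0.014
Step 4: t = 0.6931/0.014 = 49.51 s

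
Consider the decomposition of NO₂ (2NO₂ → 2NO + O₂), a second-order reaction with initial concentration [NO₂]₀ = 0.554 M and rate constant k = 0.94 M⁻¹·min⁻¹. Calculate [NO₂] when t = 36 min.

0.02805 M

Step 1: For a second-order reaction: 1/[NO₂] = 1/[NO₂]₀ + kt
Step 2: 1/[NO₂] = 1/0.554 + 0.94 × 36
Step 3: 1/[NO₂] = 1.805 + 33.84 = 35.65
Step 4: [NO₂] = 1/35.65 = 0.02805 M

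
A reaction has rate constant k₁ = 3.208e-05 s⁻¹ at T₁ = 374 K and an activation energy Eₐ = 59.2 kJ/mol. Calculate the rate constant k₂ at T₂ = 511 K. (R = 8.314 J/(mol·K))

5.285e-03 s⁻¹

Step 1: Use the two-temperature Arrhenius form: ln(k₂/k₁) = -Eₐ/R × (1/T₂ - 1/T₁)
Step 2: Convert Eₐ to J/mol: 59.2 kJ/mol = 59200 J/mol
Step 3: 1/T₂ - 1/T₁ = 1/511 - 1/374 = -7.168496e-04 K⁻¹
Step 4: ln(k₂/k₁) = -59200/8.314 × -7.168496e-04 = 5.10434
Step 5: k₂ = k₁ × exp(5.10434) = 3.208e-05 × 1.64735e+02 = 5.285e-03 s⁻¹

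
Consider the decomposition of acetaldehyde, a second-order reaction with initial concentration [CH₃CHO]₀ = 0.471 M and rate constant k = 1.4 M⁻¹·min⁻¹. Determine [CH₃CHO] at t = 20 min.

0.0332 M

Step 1: For a second-order reaction: 1/[CH₃CHO] = 1/[CH₃CHO]₀ + kt
Step 2: 1/[CH₃CHO] = 1/0.471 + 1.4 × 20
Step 3: 1/[CH₃CHO] = 2.123 + 28 = 30.12
Step 4: [CH₃CHO] = 1/30.12 = 0.0332 M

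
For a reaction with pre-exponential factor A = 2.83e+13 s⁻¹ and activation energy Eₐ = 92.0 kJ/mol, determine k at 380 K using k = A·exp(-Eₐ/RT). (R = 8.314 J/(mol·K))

6.38e+00 s⁻¹

Step 1: Use the Arrhenius equation: k = A × exp(-Eₐ/RT)
Step 2: Convert Eₐ to J/mol: 92.0 kJ/mol = 92000 J/mol
Step 3: Calculate the exponent: -Eₐ/(RT) = -92000/(8.314 × 380) = -29.12019
Step 4: k = 2.83e+13 × exp(-29.12019)
Step 5: k = 2.83e+13 × 2.25560e-13 = 6.3833e+00 s⁻¹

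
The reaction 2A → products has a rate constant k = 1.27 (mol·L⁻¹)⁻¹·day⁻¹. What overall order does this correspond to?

second order (2)

Step 1: The units of k for an nth-order reaction are (concentration)^(1-n)·(time)⁻¹.
Step 2: Here k has units (mol·L⁻¹)⁻¹·day⁻¹, so the concentration exponent is -1.
Step 3: 1 - n = -1 ⇒ n = 2. The reaction is second order.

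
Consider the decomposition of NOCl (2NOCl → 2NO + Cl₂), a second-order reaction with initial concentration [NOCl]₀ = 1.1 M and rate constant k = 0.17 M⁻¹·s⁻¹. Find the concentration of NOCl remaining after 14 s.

0.304 M

Step 1: For a second-order reaction: 1/[NOCl] = 1/[NOCl]₀ + kt
Step 2: 1/[NOCl] = 1/1.1 + 0.17 × 14
Step 3: 1/[NOCl] = 0.9091 + 2.38 = 3.289
Step 4: [NOCl] = 1/3.289 = 0.304 M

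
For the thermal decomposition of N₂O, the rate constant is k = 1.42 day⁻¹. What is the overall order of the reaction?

first order (1)

Step 1: The units of k for an nth-order reaction are (concentration)^(1-n)·(time)⁻¹.
Step 2: Here k has units day⁻¹, so the concentration exponent is 0.
Step 3: 1 - n = 0 ⇒ n = 1. The reaction is first order.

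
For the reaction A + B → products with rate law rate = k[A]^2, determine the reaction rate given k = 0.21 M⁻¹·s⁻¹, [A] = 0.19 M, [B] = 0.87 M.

0.007581 M/s

Step 1: The rate law is rate = k[A]^2
Step 2: Note that the rate does not depend on [B] (zero order in B).
Step 3: rate = 0.21 × (0.19)^2 = 0.007581 M/s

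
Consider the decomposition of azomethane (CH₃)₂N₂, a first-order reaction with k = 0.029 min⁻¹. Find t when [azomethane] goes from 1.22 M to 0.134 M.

76.16 min

Step 1: For first-order: t = ln([azomethane]₀/[azomethane])/k
Step 2: t = ln(1.22/0.134)/0.029
Step 3: t = ln(9.104)/0.029
Step 4: t = 2.209/0.029 = 76.16 min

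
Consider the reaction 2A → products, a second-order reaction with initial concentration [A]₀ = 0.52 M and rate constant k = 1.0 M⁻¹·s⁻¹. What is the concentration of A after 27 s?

0.03457 M

Step 1: For a second-order reaction: 1/[A] = 1/[A]₀ + kt
Step 2: 1/[A] = 1/0.52 + 1.0 × 27
Step 3: 1/[A] = 1.923 + 27 = 28.92
Step 4: [A] = 1/28.92 = 0.03457 M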